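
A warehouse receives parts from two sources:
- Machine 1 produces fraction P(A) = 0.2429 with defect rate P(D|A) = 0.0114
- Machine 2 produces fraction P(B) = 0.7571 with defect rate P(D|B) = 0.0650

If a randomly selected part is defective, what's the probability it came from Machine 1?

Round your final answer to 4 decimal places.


Let A = from Machine 1, D = defective

Given:
- P(A) = 0.2429, P(B) = 0.7571
- P(D|A) = 0.0114, P(D|B) = 0.0650

Step 1: Find P(D)
P(D) = P(D|A)P(A) + P(D|B)P(B)
     = 0.0114 × 0.2429 + 0.0650 × 0.7571
     = 0.00276906 + 0.04921150
     = 0.05198056

Step 2: Apply Bayes' theorem
P(A|D) = P(D|A)P(A) / P(D)
       = 0.00276906 / 0.05198056
       = 0.0533


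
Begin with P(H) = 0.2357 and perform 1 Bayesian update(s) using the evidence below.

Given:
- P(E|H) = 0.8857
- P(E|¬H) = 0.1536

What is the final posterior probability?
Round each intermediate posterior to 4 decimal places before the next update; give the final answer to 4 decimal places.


Sequential Bayesian updating:

Initial prior: P(H) = 0.2357

Update 1:
  P(E) = 0.8857 × 0.2357 + 0.1536 × 0.7643 = 0.20875949 + 0.11739648 = 0.32615597
  P(H|E) = 0.20875949 / 0.32615597 = 0.6401

Final posterior: 0.6401


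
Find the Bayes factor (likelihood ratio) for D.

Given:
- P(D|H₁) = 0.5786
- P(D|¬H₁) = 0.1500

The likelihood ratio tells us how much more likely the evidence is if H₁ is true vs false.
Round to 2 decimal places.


Likelihood Ratio (LR) = P(D|H₁) / P(D|¬H₁)

LR = 0.5786 / 0.1500
   = 3.86

The evidence is 3.86 times more likely if H₁ is true than if H₁ is false.
Since LR > 1, the evidence supports H₁ over ¬H₁.


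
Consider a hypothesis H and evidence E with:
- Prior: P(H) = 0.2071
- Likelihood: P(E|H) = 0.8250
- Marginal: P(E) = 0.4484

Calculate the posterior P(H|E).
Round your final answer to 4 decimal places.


Using Bayes' theorem:

P(H|E) = P(E|H) × P(H) / P(E)
       = 0.8250 × 0.2071 / 0.4484
       = 0.17085750 / 0.4484
       = 0.3810

The evidence strengthens our belief in H.
Prior: 0.2071 → Posterior: 0.3810


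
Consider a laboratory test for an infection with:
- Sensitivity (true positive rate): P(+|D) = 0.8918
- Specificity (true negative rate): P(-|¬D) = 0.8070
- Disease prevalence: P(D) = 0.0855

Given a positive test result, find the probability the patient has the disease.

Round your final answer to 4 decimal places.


Let D = has disease, + = positive test

Given:
- P(D) = 0.0855 (prevalence)
- P(+|D) = 0.8918 (sensitivity)
- P(-|¬D) = 0.8070 (specificity)
- P(+|¬D) = 0.1930 (false positive rate = 1 - specificity)

Step 1: Find P(+)
P(+) = P(+|D)P(D) + P(+|¬D)P(¬D)
     = 0.8918 × 0.0855 + 0.1930 × 0.9145
     = 0.07624890 + 0.17649850
     = 0.25274740

Step 2: Apply Bayes' theorem for P(D|+)
P(D|+) = P(+|D)P(D) / P(+)
       = 0.07624890 / 0.25274740
       = 0.3017


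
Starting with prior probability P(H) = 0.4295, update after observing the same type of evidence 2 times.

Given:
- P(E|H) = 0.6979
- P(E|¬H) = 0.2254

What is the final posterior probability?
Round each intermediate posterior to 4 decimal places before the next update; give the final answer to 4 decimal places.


Sequential Bayesian updating:

Initial prior: P(H) = 0.4295

Update 1:
  P(E) = 0.6979 × 0.4295 + 0.2254 × 0.5705 = 0.29974805 + 0.12859070 = 0.42833875
  P(H|E) = 0.29974805 / 0.42833875 = 0.6998

Update 2:
  P(E) = 0.6979 × 0.6998 + 0.2254 × 0.3002 = 0.48839042 + 0.06766508 = 0.55605550
  P(H|E) = 0.48839042 / 0.55605550 = 0.8783

Final posterior: 0.8783


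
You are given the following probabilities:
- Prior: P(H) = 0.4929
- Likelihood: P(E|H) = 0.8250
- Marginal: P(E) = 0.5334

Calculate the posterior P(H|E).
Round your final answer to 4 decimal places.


Using Bayes' theorem:

P(H|E) = P(E|H) × P(H) / P(E)
       = 0.8250 × 0.4929 / 0.5334
       = 0.40664250 / 0.5334
       = 0.7624

The evidence strengthens our belief in H.
Prior: 0.4929 → Posterior: 0.7624


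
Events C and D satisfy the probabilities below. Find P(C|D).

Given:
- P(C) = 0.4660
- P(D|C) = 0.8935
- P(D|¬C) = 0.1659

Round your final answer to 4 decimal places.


Bayes' theorem: P(C|D) = P(D|C) × P(C) / P(D)

Step 1: Calculate P(D) using law of total probability
P(D) = P(D|C)P(C) + P(D|¬C)P(¬C)
     = 0.8935 × 0.4660 + 0.1659 × 0.5340
     = 0.41637100 + 0.08859060
     = 0.50496160

Step 2: Apply Bayes' theorem
P(C|D) = P(D|C) × P(C) / P(D)
       = 0.41637100 / 0.50496160
       = 0.8246


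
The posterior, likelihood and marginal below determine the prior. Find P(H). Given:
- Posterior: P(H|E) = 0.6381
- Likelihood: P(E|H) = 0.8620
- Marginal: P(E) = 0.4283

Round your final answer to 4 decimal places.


From Bayes' theorem: P(H|E) = P(E|H) × P(H) / P(E)

Rearranging for P(H):
P(H) = P(H|E) × P(E) / P(E|H)
     = 0.6381 × 0.4283 / 0.8620
     = 0.27329823 / 0.8620
     = 0.3171


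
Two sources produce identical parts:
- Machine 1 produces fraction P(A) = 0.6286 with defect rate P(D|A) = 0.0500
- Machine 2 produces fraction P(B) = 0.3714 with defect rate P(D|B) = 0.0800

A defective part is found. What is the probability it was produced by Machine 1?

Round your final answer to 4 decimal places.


Let A = from Machine 1, D = defective

Given:
- P(A) = 0.6286, P(B) = 0.3714
- P(D|A) = 0.0500, P(D|B) = 0.0800

Step 1: Find P(D)
P(D) = P(D|A)P(A) + P(D|B)P(B)
     = 0.0500 × 0.6286 + 0.0800 × 0.3714
     = 0.03143000 + 0.02971200
     = 0.06114200

Step 2: Apply Bayes' theorem
P(A|D) = P(D|A)P(A) / P(D)
       = 0.03143000 / 0.06114200
       = 0.5140


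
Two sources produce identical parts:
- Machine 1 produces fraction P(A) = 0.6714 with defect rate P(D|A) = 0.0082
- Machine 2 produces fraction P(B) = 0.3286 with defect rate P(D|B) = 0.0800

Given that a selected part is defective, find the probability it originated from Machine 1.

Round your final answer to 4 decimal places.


Let A = from Machine 1, D = defective

Given:
- P(A) = 0.6714, P(B) = 0.3286
- P(D|A) = 0.0082, P(D|B) = 0.0800

Step 1: Find P(D)
P(D) = P(D|A)P(A) + P(D|B)P(B)
     = 0.0082 × 0.6714 + 0.0800 × 0.3286
     = 0.00550548 + 0.02628800
     = 0.03179348

Step 2: Apply Bayes' theorem
P(A|D) = P(D|A)P(A) / P(D)
       = 0.00550548 / 0.03179348
       = 0.1732


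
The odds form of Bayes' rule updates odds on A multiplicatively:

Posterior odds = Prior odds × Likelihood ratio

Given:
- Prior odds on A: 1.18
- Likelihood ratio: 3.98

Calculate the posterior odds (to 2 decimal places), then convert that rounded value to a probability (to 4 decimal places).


Step 1: Calculate posterior odds
Posterior odds = Prior odds × LR
               = 1.18 × 3.98
               = 4.70

Step 2: Convert to probability
P(A|E) = Posterior odds / (1 + Posterior odds)
       = 4.70 / (1 + 4.70)
       = 4.70 / 5.70
       = 0.8246

The evidence increased P(A) from 0.5413 to 0.8246.


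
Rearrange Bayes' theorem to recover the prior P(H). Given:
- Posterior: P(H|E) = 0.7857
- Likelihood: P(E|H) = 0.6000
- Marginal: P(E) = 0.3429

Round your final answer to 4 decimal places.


From Bayes' theorem: P(H|E) = P(E|H) × P(H) / P(E)

Rearranging for P(H):
P(H) = P(H|E) × P(E) / P(E|H)
     = 0.7857 × 0.3429 / 0.6000
     = 0.26941653 / 0.6000
     = 0.4490


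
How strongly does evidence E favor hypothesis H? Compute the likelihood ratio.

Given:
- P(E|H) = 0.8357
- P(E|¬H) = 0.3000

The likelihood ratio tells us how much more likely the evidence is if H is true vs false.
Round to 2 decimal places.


Likelihood Ratio (LR) = P(E|H) / P(E|¬H)

LR = 0.8357 / 0.3000
   = 2.79

The evidence is 2.79 times more likely if H is true than if H is false.
LR > 1, so observing E raises the odds in favor of H.


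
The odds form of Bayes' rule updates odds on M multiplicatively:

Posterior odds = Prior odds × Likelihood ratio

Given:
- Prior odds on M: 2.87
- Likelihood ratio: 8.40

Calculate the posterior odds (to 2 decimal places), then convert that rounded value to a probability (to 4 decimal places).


Step 1: Calculate posterior odds
Posterior odds = Prior odds × LR
               = 2.87 × 8.40
               = 24.11

Step 2: Convert to probability
P(M|E) = Posterior odds / (1 + Posterior odds)
       = 24.11 / (1 + 24.11)
       = 24.11 / 25.11
       = 0.9602

The evidence increased P(M) from 0.7416 to 0.9602.


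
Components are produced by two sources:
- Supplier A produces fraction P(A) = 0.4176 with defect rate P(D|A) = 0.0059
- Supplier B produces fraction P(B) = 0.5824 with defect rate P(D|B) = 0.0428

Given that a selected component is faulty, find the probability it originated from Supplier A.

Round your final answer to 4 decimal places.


Let A = from Supplier A, D = faulty

Given:
- P(A) = 0.4176, P(B) = 0.5824
- P(D|A) = 0.0059, P(D|B) = 0.0428

Step 1: Find P(D)
P(D) = P(D|A)P(A) + P(D|B)P(B)
     = 0.0059 × 0.4176 + 0.0428 × 0.5824
     = 0.00246384 + 0.02492672
     = 0.02739056

Step 2: Apply Bayes' theorem
P(A|D) = P(D|A)P(A) / P(D)
       = 0.00246384 / 0.02739056
       = 0.0900


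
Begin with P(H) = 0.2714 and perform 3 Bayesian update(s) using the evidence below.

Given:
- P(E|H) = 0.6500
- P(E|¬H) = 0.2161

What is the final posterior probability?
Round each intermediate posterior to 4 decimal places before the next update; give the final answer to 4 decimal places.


Sequential Bayesian updating:

Initial prior: P(H) = 0.2714

Update 1:
  P(E) = 0.6500 × 0.2714 + 0.2161 × 0.7286 = 0.17641000 + 0.15745046 = 0.33386046
  P(H|E) = 0.17641000 / 0.33386046 = 0.5284

Update 2:
  P(E) = 0.6500 × 0.5284 + 0.2161 × 0.4716 = 0.34346000 + 0.10191276 = 0.44537276
  P(H|E) = 0.34346000 / 0.44537276 = 0.7712

Update 3:
  P(E) = 0.6500 × 0.7712 + 0.2161 × 0.2288 = 0.50128000 + 0.04944368 = 0.55072368
  P(H|E) = 0.50128000 / 0.55072368 = 0.9102

Final posterior: 0.9102


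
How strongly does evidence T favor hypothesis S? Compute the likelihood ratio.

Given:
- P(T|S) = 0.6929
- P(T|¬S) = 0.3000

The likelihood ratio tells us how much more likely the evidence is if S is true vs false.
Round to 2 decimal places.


Likelihood Ratio (LR) = P(T|S) / P(T|¬S)

LR = 0.6929 / 0.3000
   = 2.31

The evidence is 2.31 times more likely if S is true than if S is false.
LR > 1, so observing T raises the odds in favor of S.


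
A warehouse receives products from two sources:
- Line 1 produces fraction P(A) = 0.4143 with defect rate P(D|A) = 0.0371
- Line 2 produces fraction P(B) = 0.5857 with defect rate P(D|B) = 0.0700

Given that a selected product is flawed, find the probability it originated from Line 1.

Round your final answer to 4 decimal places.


Let A = from Line 1, D = flawed

Given:
- P(A) = 0.4143, P(B) = 0.5857
- P(D|A) = 0.0371, P(D|B) = 0.0700

Step 1: Find P(D)
P(D) = P(D|A)P(A) + P(D|B)P(B)
     = 0.0371 × 0.4143 + 0.0700 × 0.5857
     = 0.01537053 + 0.04099900
     = 0.05636953

Step 2: Apply Bayes' theorem
P(A|D) = P(D|A)P(A) / P(D)
       = 0.01537053 / 0.05636953
       = 0.2727


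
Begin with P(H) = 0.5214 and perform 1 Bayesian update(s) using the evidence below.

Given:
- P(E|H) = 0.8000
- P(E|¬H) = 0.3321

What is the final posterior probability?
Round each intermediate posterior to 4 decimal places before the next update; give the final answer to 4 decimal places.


Sequential Bayesian updating:

Initial prior: P(H) = 0.5214

Update 1:
  P(E) = 0.8000 × 0.5214 + 0.3321 × 0.4786 = 0.41712000 + 0.15894306 = 0.57606306
  P(H|E) = 0.41712000 / 0.57606306 = 0.7241

Final posterior: 0.7241


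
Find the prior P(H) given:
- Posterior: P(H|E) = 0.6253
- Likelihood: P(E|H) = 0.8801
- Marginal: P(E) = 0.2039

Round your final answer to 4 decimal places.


From Bayes' theorem: P(H|E) = P(E|H) × P(H) / P(E)

Rearranging for P(H):
P(H) = P(H|E) × P(E) / P(E|H)
     = 0.6253 × 0.2039 / 0.8801
     = 0.12749867 / 0.8801
     = 0.1449


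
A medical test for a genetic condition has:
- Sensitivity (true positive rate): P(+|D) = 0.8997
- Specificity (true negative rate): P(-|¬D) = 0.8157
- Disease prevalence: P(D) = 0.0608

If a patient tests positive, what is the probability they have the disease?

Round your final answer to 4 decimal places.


Let D = has disease, + = positive test

Given:
- P(D) = 0.0608 (prevalence)
- P(+|D) = 0.8997 (sensitivity)
- P(-|¬D) = 0.8157 (specificity)
- P(+|¬D) = 0.1843 (false positive rate = 1 - specificity)

Step 1: Find P(+)
P(+) = P(+|D)P(D) + P(+|¬D)P(¬D)
     = 0.8997 × 0.0608 + 0.1843 × 0.9392
     = 0.05470176 + 0.17309456
     = 0.22779632

Step 2: Apply Bayes' theorem for P(D|+)
P(D|+) = P(+|D)P(D) / P(+)
       = 0.05470176 / 0.22779632
       = 0.2401


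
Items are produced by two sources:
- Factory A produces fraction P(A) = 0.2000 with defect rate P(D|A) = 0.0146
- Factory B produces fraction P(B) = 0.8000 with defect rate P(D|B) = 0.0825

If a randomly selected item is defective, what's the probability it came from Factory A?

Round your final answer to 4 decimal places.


Let A = from Factory A, D = defective

Given:
- P(A) = 0.2000, P(B) = 0.8000
- P(D|A) = 0.0146, P(D|B) = 0.0825

Step 1: Find P(D)
P(D) = P(D|A)P(A) + P(D|B)P(B)
     = 0.0146 × 0.2000 + 0.0825 × 0.8000
     = 0.00292000 + 0.06600000
     = 0.06892000

Step 2: Apply Bayes' theorem
P(A|D) = P(D|A)P(A) / P(D)
       = 0.00292000 / 0.06892000
       = 0.0424


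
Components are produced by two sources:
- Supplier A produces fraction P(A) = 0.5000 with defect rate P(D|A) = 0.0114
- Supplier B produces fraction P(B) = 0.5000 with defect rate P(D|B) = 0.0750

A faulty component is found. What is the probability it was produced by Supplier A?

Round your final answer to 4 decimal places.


Let A = from Supplier A, D = faulty

Given:
- P(A) = 0.5000, P(B) = 0.5000
- P(D|A) = 0.0114, P(D|B) = 0.0750

Step 1: Find P(D)
P(D) = P(D|A)P(A) + P(D|B)P(B)
     = 0.0114 × 0.5000 + 0.0750 × 0.5000
     = 0.00570000 + 0.03750000
     = 0.04320000

Step 2: Apply Bayes' theorem
P(A|D) = P(D|A)P(A) / P(D)
       = 0.00570000 / 0.04320000
       = 0.1319


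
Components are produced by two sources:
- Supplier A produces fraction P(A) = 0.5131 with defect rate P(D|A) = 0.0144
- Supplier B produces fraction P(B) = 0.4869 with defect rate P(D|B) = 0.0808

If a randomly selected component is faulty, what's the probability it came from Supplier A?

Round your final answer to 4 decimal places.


Let A = from Supplier A, D = faulty

Given:
- P(A) = 0.5131, P(B) = 0.4869
- P(D|A) = 0.0144, P(D|B) = 0.0808

Step 1: Find P(D)
P(D) = P(D|A)P(A) + P(D|B)P(B)
     = 0.0144 × 0.5131 + 0.0808 × 0.4869
     = 0.00738864 + 0.03934152
     = 0.04673016

Step 2: Apply Bayes' theorem
P(A|D) = P(D|A)P(A) / P(D)
       = 0.00738864 / 0.04673016
       = 0.1581


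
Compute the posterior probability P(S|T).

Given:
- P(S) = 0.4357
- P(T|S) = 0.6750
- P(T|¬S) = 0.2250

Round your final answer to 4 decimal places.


Bayes' theorem: P(S|T) = P(T|S) × P(S) / P(T)

Step 1: Calculate P(T) using law of total probability
P(T) = P(T|S)P(S) + P(T|¬S)P(¬S)
     = 0.6750 × 0.4357 + 0.2250 × 0.5643
     = 0.29409750 + 0.12696750
     = 0.42106500

Step 2: Apply Bayes' theorem
P(S|T) = P(T|S) × P(S) / P(T)
       = 0.29409750 / 0.42106500
       = 0.6985


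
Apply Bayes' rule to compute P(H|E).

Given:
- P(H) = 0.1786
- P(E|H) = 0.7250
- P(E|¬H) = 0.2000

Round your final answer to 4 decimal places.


Bayes' theorem: P(H|E) = P(E|H) × P(H) / P(E)

Step 1: Calculate P(E) using law of total probability
P(E) = P(E|H)P(H) + P(E|¬H)P(¬H)
     = 0.7250 × 0.1786 + 0.2000 × 0.8214
     = 0.12948500 + 0.16428000
     = 0.29376500

Step 2: Apply Bayes' theorem
P(H|E) = P(E|H) × P(H) / P(E)
       = 0.12948500 / 0.29376500
       = 0.4408


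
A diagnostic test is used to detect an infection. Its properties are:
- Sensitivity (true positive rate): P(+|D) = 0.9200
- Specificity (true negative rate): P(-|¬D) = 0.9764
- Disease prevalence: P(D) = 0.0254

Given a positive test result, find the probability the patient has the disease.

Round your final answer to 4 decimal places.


Let D = has disease, + = positive test

Given:
- P(D) = 0.0254 (prevalence)
- P(+|D) = 0.9200 (sensitivity)
- P(-|¬D) = 0.9764 (specificity)
- P(+|¬D) = 0.0236 (false positive rate = 1 - specificity)

Step 1: Find P(+)
P(+) = P(+|D)P(D) + P(+|¬D)P(¬D)
     = 0.9200 × 0.0254 + 0.0236 × 0.9746
     = 0.02336800 + 0.02300056
     = 0.04636856

Step 2: Apply Bayes' theorem for P(D|+)
P(D|+) = P(+|D)P(D) / P(+)
       = 0.02336800 / 0.04636856
       = 0.5040


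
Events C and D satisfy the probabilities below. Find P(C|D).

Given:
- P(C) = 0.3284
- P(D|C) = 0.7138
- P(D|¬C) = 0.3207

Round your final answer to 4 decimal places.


Bayes' theorem: P(C|D) = P(D|C) × P(C) / P(D)

Step 1: Calculate P(D) using law of total probability
P(D) = P(D|C)P(C) + P(D|¬C)P(¬C)
     = 0.7138 × 0.3284 + 0.3207 × 0.6716
     = 0.23441192 + 0.21538212
     = 0.44979404

Step 2: Apply Bayes' theorem
P(C|D) = P(D|C) × P(C) / P(D)
       = 0.23441192 / 0.44979404
       = 0.5212


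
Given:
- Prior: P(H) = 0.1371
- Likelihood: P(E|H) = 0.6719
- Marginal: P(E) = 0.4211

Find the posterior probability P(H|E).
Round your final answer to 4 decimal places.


Using Bayes' theorem:

P(H|E) = P(E|H) × P(H) / P(E)
       = 0.6719 × 0.1371 / 0.4211
       = 0.09211749 / 0.4211
       = 0.2188

The evidence strengthens our belief in H.
Prior: 0.1371 → Posterior: 0.2188


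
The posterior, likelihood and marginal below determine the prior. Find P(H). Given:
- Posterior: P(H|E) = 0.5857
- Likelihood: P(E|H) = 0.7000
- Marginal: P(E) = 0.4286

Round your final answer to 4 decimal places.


From Bayes' theorem: P(H|E) = P(E|H) × P(H) / P(E)

Rearranging for P(H):
P(H) = P(H|E) × P(E) / P(E|H)
     = 0.5857 × 0.4286 / 0.7000
     = 0.25103102 / 0.7000
     = 0.3586


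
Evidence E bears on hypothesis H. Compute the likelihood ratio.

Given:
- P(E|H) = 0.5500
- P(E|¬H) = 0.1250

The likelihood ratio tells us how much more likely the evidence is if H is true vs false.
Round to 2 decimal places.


Likelihood Ratio (LR) = P(E|H) / P(E|¬H)

LR = 0.5500 / 0.1250
   = 4.40

The evidence is 4.40 times more likely if H is true than if H is false.
Since LR > 1, the evidence supports H over ¬H.


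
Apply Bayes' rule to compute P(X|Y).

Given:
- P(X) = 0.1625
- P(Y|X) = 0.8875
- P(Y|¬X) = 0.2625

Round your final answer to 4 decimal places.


Bayes' theorem: P(X|Y) = P(Y|X) × P(X) / P(Y)

Step 1: Calculate P(Y) using law of total probability
P(Y) = P(Y|X)P(X) + P(Y|¬X)P(¬X)
     = 0.8875 × 0.1625 + 0.2625 × 0.8375
     = 0.14421875 + 0.21984375
     = 0.36406250

Step 2: Apply Bayes' theorem
P(X|Y) = P(Y|X) × P(X) / P(Y)
       = 0.14421875 / 0.36406250
       = 0.3961


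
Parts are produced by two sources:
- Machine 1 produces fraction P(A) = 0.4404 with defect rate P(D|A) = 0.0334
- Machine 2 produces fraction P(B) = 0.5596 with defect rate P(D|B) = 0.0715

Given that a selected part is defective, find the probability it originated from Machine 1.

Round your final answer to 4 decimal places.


Let A = from Machine 1, D = defective

Given:
- P(A) = 0.4404, P(B) = 0.5596
- P(D|A) = 0.0334, P(D|B) = 0.0715

Step 1: Find P(D)
P(D) = P(D|A)P(A) + P(D|B)P(B)
     = 0.0334 × 0.4404 + 0.0715 × 0.5596
     = 0.01470936 + 0.04001140
     = 0.05472076

Step 2: Apply Bayes' theorem
P(A|D) = P(D|A)P(A) / P(D)
       = 0.01470936 / 0.05472076
       = 0.2688


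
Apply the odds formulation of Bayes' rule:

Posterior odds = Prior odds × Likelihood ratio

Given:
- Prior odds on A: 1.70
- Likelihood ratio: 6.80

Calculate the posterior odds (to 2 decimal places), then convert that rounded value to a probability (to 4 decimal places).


Step 1: Calculate posterior odds
Posterior odds = Prior odds × LR
               = 1.70 × 6.80
               = 11.56

Step 2: Convert to probability
P(A|E) = Posterior odds / (1 + Posterior odds)
       = 11.56 / (1 + 11.56)
       = 11.56 / 12.56
       = 0.9204

The evidence increased P(A) from 0.6296 to 0.9204.


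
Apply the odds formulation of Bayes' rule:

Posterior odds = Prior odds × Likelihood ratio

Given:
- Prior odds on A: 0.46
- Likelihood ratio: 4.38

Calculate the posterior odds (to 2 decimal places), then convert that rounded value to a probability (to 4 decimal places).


Step 1: Calculate posterior odds
Posterior odds = Prior odds × LR
               = 0.46 × 4.38
               = 2.01

Step 2: Convert to probability
P(A|E) = Posterior odds / (1 + Posterior odds)
       = 2.01 / (1 + 2.01)
       = 2.01 / 3.01
       = 0.6678

The evidence increased P(A) from 0.3151 to 0.6678.


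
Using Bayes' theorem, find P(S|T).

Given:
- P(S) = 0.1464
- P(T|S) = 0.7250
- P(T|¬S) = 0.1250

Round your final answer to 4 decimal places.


Bayes' theorem: P(S|T) = P(T|S) × P(S) / P(T)

Step 1: Calculate P(T) using law of total probability
P(T) = P(T|S)P(S) + P(T|¬S)P(¬S)
     = 0.7250 × 0.1464 + 0.1250 × 0.8536
     = 0.10614000 + 0.10670000
     = 0.21284000

Step 2: Apply Bayes' theorem
P(S|T) = P(T|S) × P(S) / P(T)
       = 0.10614000 / 0.21284000
       = 0.4987


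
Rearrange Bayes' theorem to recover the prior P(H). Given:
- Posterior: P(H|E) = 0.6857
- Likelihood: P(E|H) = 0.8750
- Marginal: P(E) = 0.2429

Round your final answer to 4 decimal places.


From Bayes' theorem: P(H|E) = P(E|H) × P(H) / P(E)

Rearranging for P(H):
P(H) = P(H|E) × P(E) / P(E|H)
     = 0.6857 × 0.2429 / 0.8750
     = 0.16655653 / 0.8750
     = 0.1904


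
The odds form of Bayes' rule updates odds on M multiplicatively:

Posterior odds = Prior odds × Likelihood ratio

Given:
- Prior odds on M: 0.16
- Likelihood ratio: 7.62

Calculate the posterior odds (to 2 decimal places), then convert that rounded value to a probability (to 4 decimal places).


Step 1: Calculate posterior odds
Posterior odds = Prior odds × LR
               = 0.16 × 7.62
               = 1.22

Step 2: Convert to probability
P(M|E) = Posterior odds / (1 + Posterior odds)
       = 1.22 / (1 + 1.22)
       = 1.22 / 2.22
       = 0.5495

The evidence increased P(M) from 0.1379 to 0.5495.


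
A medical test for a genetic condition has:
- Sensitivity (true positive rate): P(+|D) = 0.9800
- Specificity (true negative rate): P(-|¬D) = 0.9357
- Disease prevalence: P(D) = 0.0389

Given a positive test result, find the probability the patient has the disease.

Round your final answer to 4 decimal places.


Let D = has disease, + = positive test

Given:
- P(D) = 0.0389 (prevalence)
- P(+|D) = 0.9800 (sensitivity)
- P(-|¬D) = 0.9357 (specificity)
- P(+|¬D) = 0.0643 (false positive rate = 1 - specificity)

Step 1: Find P(+)
P(+) = P(+|D)P(D) + P(+|¬D)P(¬D)
     = 0.9800 × 0.0389 + 0.0643 × 0.9611
     = 0.03812200 + 0.06179873
     = 0.09992073

Step 2: Apply Bayes' theorem for P(D|+)
P(D|+) = P(+|D)P(D) / P(+)
       = 0.03812200 / 0.09992073
       = 0.3815


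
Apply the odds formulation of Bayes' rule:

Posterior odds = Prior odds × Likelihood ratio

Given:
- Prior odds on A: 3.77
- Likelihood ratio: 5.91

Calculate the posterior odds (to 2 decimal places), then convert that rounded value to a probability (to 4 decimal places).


Step 1: Calculate posterior odds
Posterior odds = Prior odds × LR
               = 3.77 × 5.91
               = 22.28

Step 2: Convert to probability
P(A|E) = Posterior odds / (1 + Posterior odds)
       = 22.28 / (1 + 22.28)
       = 22.28 / 23.28
       = 0.9570

The evidence increased P(A) from 0.7904 to 0.9570.


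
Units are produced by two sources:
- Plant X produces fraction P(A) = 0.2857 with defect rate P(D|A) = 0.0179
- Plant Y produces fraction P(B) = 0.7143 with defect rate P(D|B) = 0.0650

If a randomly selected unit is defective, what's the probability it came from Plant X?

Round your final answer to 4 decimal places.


Let A = from Plant X, D = defective

Given:
- P(A) = 0.2857, P(B) = 0.7143
- P(D|A) = 0.0179, P(D|B) = 0.0650

Step 1: Find P(D)
P(D) = P(D|A)P(A) + P(D|B)P(B)
     = 0.0179 × 0.2857 + 0.0650 × 0.7143
     = 0.00511403 + 0.04642950
     = 0.05154353

Step 2: Apply Bayes' theorem
P(A|D) = P(D|A)P(A) / P(D)
       = 0.00511403 / 0.05154353
       = 0.0992


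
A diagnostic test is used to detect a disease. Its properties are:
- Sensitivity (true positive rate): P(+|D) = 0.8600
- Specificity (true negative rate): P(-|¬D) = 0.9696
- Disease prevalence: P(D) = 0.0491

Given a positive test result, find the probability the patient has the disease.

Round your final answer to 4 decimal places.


Let D = has disease, + = positive test

Given:
- P(D) = 0.0491 (prevalence)
- P(+|D) = 0.8600 (sensitivity)
- P(-|¬D) = 0.9696 (specificity)
- P(+|¬D) = 0.0304 (false positive rate = 1 - specificity)

Step 1: Find P(+)
P(+) = P(+|D)P(D) + P(+|¬D)P(¬D)
     = 0.8600 × 0.0491 + 0.0304 × 0.9509
     = 0.04222600 + 0.02890736
     = 0.07113336

Step 2: Apply Bayes' theorem for P(D|+)
P(D|+) = P(+|D)P(D) / P(+)
       = 0.04222600 / 0.07113336
       = 0.5936


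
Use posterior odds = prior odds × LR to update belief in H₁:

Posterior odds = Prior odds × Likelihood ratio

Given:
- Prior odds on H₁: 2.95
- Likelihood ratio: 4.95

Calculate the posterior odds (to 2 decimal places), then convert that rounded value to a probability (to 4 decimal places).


Step 1: Calculate posterior odds
Posterior odds = Prior odds × LR
               = 2.95 × 4.95
               = 14.60

Step 2: Convert to probability
P(H₁|E) = Posterior odds / (1 + Posterior odds)
       = 14.60 / (1 + 14.60)
       = 14.60 / 15.60
       = 0.9359

The evidence increased P(H₁) from 0.7468 to 0.9359.


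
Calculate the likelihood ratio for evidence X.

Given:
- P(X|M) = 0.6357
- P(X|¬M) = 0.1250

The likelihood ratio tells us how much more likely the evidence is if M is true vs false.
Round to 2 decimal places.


Likelihood Ratio (LR) = P(X|M) / P(X|¬M)

LR = 0.6357 / 0.1250
   = 5.09

The evidence is 5.09 times more likely if M is true than if M is false.
Because LR exceeds 1, X is evidence for M.


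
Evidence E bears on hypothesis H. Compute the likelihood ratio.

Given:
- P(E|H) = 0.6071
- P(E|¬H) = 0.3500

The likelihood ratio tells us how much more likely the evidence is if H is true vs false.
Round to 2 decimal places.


Likelihood Ratio (LR) = P(E|H) / P(E|¬H)

LR = 0.6071 / 0.3500
   = 1.73

The evidence is 1.73 times more likely if H is true than if H is false.
LR > 1, so observing E raises the odds in favor of H.


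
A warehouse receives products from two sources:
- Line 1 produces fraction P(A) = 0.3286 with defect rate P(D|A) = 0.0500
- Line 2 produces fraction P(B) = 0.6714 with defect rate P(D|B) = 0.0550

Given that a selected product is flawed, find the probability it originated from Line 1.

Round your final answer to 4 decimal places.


Let A = from Line 1, D = flawed

Given:
- P(A) = 0.3286, P(B) = 0.6714
- P(D|A) = 0.0500, P(D|B) = 0.0550

Step 1: Find P(D)
P(D) = P(D|A)P(A) + P(D|B)P(B)
     = 0.0500 × 0.3286 + 0.0550 × 0.6714
     = 0.01643000 + 0.03692700
     = 0.05335700

Step 2: Apply Bayes' theorem
P(A|D) = P(D|A)P(A) / P(D)
       = 0.01643000 / 0.05335700
       = 0.3079


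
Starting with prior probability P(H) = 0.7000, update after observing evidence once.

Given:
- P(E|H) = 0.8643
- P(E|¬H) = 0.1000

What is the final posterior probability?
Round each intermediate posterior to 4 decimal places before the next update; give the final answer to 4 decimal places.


Sequential Bayesian updating:

Initial prior: P(H) = 0.7000

Update 1:
  P(E) = 0.8643 × 0.7000 + 0.1000 × 0.3000 = 0.60501000 + 0.03000000 = 0.63501000
  P(H|E) = 0.60501000 / 0.63501000 = 0.9528

Final posterior: 0.9528


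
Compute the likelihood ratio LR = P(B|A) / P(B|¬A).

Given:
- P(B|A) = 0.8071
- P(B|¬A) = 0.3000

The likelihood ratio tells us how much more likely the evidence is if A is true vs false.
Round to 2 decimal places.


Likelihood Ratio (LR) = P(B|A) / P(B|¬A)

LR = 0.8071 / 0.3000
   = 2.69

The evidence is 2.69 times more likely if A is true than if A is false.
Since LR > 1, the evidence supports A over ¬A.


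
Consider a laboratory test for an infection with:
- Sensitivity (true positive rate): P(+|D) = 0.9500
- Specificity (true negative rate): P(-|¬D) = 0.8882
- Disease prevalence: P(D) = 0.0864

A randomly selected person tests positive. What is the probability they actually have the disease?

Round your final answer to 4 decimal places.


Let D = has disease, + = positive test

Given:
- P(D) = 0.0864 (prevalence)
- P(+|D) = 0.9500 (sensitivity)
- P(-|¬D) = 0.8882 (specificity)
- P(+|¬D) = 0.1118 (false positive rate = 1 - specificity)

Step 1: Find P(+)
P(+) = P(+|D)P(D) + P(+|¬D)P(¬D)
     = 0.9500 × 0.0864 + 0.1118 × 0.9136
     = 0.08208000 + 0.10214048
     = 0.18422048

Step 2: Apply Bayes' theorem for P(D|+)
P(D|+) = P(+|D)P(D) / P(+)
       = 0.08208000 / 0.18422048
       = 0.4456


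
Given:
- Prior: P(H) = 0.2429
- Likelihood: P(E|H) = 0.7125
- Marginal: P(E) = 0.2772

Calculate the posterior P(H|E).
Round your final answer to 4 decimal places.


Using Bayes' theorem:

P(H|E) = P(E|H) × P(H) / P(E)
       = 0.7125 × 0.2429 / 0.2772
       = 0.17306625 / 0.2772
       = 0.6243

The evidence strengthens our belief in H.
Prior: 0.2429 → Posterior: 0.6243


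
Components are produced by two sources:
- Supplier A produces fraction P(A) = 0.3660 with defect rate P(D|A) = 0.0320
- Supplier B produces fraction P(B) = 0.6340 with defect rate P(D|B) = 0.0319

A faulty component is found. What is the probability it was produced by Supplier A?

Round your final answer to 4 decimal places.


Let A = from Supplier A, D = faulty

Given:
- P(A) = 0.3660, P(B) = 0.6340
- P(D|A) = 0.0320, P(D|B) = 0.0319

Step 1: Find P(D)
P(D) = P(D|A)P(A) + P(D|B)P(B)
     = 0.0320 × 0.3660 + 0.0319 × 0.6340
     = 0.01171200 + 0.02022460
     = 0.03193660

Step 2: Apply Bayes' theorem
P(A|D) = P(D|A)P(A) / P(D)
       = 0.01171200 / 0.03193660
       = 0.3667


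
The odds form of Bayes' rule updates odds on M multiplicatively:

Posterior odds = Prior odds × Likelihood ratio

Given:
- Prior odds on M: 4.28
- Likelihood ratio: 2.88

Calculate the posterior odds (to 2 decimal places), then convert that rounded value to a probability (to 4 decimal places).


Step 1: Calculate posterior odds
Posterior odds = Prior odds × LR
               = 4.28 × 2.88
               = 12.33

Step 2: Convert to probability
P(M|E) = Posterior odds / (1 + Posterior odds)
       = 12.33 / (1 + 12.33)
       = 12.33 / 13.33
       = 0.9250

The evidence increased P(M) from 0.8106 to 0.9250.


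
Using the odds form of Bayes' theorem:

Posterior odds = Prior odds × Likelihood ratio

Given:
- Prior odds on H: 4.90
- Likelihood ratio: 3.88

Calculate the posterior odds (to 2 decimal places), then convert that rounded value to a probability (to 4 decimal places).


Step 1: Calculate posterior odds
Posterior odds = Prior odds × LR
               = 4.90 × 3.88
               = 19.01

Step 2: Convert to probability
P(H|E) = Posterior odds / (1 + Posterior odds)
       = 19.01 / (1 + 19.01)
       = 19.01 / 20.01
       = 0.9500

The evidence increased P(H) from 0.8305 to 0.9500.


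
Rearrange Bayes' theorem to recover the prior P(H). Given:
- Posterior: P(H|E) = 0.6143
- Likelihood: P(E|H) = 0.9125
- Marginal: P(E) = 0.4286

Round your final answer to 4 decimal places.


From Bayes' theorem: P(H|E) = P(E|H) × P(H) / P(E)

Rearranging for P(H):
P(H) = P(H|E) × P(E) / P(E|H)
     = 0.6143 × 0.4286 / 0.9125
     = 0.26328898 / 0.9125
     = 0.2885


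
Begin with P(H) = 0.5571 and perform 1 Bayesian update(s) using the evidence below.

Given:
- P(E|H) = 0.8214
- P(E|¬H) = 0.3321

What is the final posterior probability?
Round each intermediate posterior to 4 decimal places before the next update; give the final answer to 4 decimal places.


Sequential Bayesian updating:

Initial prior: P(H) = 0.5571

Update 1:
  P(E) = 0.8214 × 0.5571 + 0.3321 × 0.4429 = 0.45760194 + 0.14708709 = 0.60468903
  P(H|E) = 0.45760194 / 0.60468903 = 0.7568

Final posterior: 0.7568


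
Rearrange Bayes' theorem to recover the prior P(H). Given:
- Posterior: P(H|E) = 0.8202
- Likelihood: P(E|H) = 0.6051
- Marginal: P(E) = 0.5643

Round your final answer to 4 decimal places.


From Bayes' theorem: P(H|E) = P(E|H) × P(H) / P(E)

Rearranging for P(H):
P(H) = P(H|E) × P(E) / P(E|H)
     = 0.8202 × 0.5643 / 0.6051
     = 0.46283886 / 0.6051
     = 0.7649


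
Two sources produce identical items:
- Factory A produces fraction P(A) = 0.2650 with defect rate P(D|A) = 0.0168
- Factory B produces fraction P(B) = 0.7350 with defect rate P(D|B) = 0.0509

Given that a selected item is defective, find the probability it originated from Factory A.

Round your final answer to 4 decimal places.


Let A = from Factory A, D = defective

Given:
- P(A) = 0.2650, P(B) = 0.7350
- P(D|A) = 0.0168, P(D|B) = 0.0509

Step 1: Find P(D)
P(D) = P(D|A)P(A) + P(D|B)P(B)
     = 0.0168 × 0.2650 + 0.0509 × 0.7350
     = 0.00445200 + 0.03741150
     = 0.04186350

Step 2: Apply Bayes' theorem
P(A|D) = P(D|A)P(A) / P(D)
       = 0.00445200 / 0.04186350
       = 0.1063


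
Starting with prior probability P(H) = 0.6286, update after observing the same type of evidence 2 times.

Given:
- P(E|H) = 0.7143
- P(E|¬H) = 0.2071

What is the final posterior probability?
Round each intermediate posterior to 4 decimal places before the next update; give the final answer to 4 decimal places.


Sequential Bayesian updating:

Initial prior: P(H) = 0.6286

Update 1:
  P(E) = 0.7143 × 0.6286 + 0.2071 × 0.3714 = 0.44900898 + 0.07691694 = 0.52592592
  P(H|E) = 0.44900898 / 0.52592592 = 0.8537

Update 2:
  P(E) = 0.7143 × 0.8537 + 0.2071 × 0.1463 = 0.60979791 + 0.03029873 = 0.64009664
  P(H|E) = 0.60979791 / 0.64009664 = 0.9527

Final posterior: 0.9527


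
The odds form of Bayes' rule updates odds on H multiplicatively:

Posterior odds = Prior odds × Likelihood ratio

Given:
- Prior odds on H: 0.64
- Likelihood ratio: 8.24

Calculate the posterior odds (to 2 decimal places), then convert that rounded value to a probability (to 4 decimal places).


Step 1: Calculate posterior odds
Posterior odds = Prior odds × LR
               = 0.64 × 8.24
               = 5.27

Step 2: Convert to probability
P(H|E) = Posterior odds / (1 + Posterior odds)
       = 5.27 / (1 + 5.27)
       = 5.27 / 6.27
       = 0.8405

The evidence increased P(H) from 0.3902 to 0.8405.


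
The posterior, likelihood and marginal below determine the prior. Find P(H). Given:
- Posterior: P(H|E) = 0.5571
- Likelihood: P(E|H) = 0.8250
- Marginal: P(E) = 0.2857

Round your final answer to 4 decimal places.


From Bayes' theorem: P(H|E) = P(E|H) × P(H) / P(E)

Rearranging for P(H):
P(H) = P(H|E) × P(E) / P(E|H)
     = 0.5571 × 0.2857 / 0.8250
     = 0.15916347 / 0.8250
     = 0.1929


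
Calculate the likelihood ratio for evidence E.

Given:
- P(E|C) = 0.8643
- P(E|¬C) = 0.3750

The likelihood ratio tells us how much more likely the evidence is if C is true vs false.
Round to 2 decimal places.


Likelihood Ratio (LR) = P(E|C) / P(E|¬C)

LR = 0.8643 / 0.3750
   = 2.30

The evidence is 2.30 times more likely if C is true than if C is false.
LR > 1, so observing E raises the odds in favor of C.


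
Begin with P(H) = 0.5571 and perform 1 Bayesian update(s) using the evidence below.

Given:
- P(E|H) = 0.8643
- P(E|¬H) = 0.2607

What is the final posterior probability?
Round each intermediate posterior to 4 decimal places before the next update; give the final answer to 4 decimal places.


Sequential Bayesian updating:

Initial prior: P(H) = 0.5571

Update 1:
  P(E) = 0.8643 × 0.5571 + 0.2607 × 0.4429 = 0.48150153 + 0.11546403 = 0.59696556
  P(H|E) = 0.48150153 / 0.59696556 = 0.8066

Final posterior: 0.8066


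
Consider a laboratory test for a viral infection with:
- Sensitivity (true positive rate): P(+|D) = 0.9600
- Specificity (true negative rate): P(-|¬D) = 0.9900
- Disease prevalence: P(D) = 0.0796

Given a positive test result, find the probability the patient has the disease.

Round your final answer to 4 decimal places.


Let D = has disease, + = positive test

Given:
- P(D) = 0.0796 (prevalence)
- P(+|D) = 0.9600 (sensitivity)
- P(-|¬D) = 0.9900 (specificity)
- P(+|¬D) = 0.0100 (false positive rate = 1 - specificity)

Step 1: Find P(+)
P(+) = P(+|D)P(D) + P(+|¬D)P(¬D)
     = 0.9600 × 0.0796 + 0.0100 × 0.9204
     = 0.07641600 + 0.00920400
     = 0.08562000

Step 2: Apply Bayes' theorem for P(D|+)
P(D|+) = P(+|D)P(D) / P(+)
       = 0.07641600 / 0.08562000
       = 0.8925


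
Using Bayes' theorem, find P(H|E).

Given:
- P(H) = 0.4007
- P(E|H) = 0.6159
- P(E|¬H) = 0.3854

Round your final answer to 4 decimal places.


Bayes' theorem: P(H|E) = P(E|H) × P(H) / P(E)

Step 1: Calculate P(E) using law of total probability
P(E) = P(E|H)P(H) + P(E|¬H)P(¬H)
     = 0.6159 × 0.4007 + 0.3854 × 0.5993
     = 0.24679113 + 0.23097022
     = 0.47776135

Step 2: Apply Bayes' theorem
P(H|E) = P(E|H) × P(H) / P(E)
       = 0.24679113 / 0.47776135
       = 0.5166


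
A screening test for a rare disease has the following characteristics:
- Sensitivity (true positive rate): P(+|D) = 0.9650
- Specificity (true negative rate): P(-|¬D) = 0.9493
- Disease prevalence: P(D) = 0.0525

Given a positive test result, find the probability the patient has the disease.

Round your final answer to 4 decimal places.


Let D = has disease, + = positive test

Given:
- P(D) = 0.0525 (prevalence)
- P(+|D) = 0.9650 (sensitivity)
- P(-|¬D) = 0.9493 (specificity)
- P(+|¬D) = 0.0507 (false positive rate = 1 - specificity)

Step 1: Find P(+)
P(+) = P(+|D)P(D) + P(+|¬D)P(¬D)
     = 0.9650 × 0.0525 + 0.0507 × 0.9475
     = 0.05066250 + 0.04803825
     = 0.09870075

Step 2: Apply Bayes' theorem for P(D|+)
P(D|+) = P(+|D)P(D) / P(+)
       = 0.05066250 / 0.09870075
       = 0.5133


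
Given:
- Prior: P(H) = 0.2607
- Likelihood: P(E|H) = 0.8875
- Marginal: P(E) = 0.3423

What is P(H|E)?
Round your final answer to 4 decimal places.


Using Bayes' theorem:

P(H|E) = P(E|H) × P(H) / P(E)
       = 0.8875 × 0.2607 / 0.3423
       = 0.23137125 / 0.3423
       = 0.6759

The evidence strengthens our belief in H.
Prior: 0.2607 → Posterior: 0.6759


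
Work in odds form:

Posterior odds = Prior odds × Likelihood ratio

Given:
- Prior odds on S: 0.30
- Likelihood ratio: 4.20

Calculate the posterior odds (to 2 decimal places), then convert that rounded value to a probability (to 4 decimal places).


Step 1: Calculate posterior odds
Posterior odds = Prior odds × LR
               = 0.30 × 4.20
               = 1.26

Step 2: Convert to probability
P(S|E) = Posterior odds / (1 + Posterior odds)
       = 1.26 / (1 + 1.26)
       = 1.26 / 2.26
       = 0.5575

The evidence increased P(S) from 0.2308 to 0.5575.


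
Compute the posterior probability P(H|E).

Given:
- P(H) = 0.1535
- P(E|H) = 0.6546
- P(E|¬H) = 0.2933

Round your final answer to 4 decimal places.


Bayes' theorem: P(H|E) = P(E|H) × P(H) / P(E)

Step 1: Calculate P(E) using law of total probability
P(E) = P(E|H)P(H) + P(E|¬H)P(¬H)
     = 0.6546 × 0.1535 + 0.2933 × 0.8465
     = 0.10048110 + 0.24827845
     = 0.34875955

Step 2: Apply Bayes' theorem
P(H|E) = P(E|H) × P(H) / P(E)
       = 0.10048110 / 0.34875955
       = 0.2881


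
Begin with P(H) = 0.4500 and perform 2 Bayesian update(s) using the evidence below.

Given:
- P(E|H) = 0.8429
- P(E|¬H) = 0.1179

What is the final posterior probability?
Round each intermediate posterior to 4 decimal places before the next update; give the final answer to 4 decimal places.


Sequential Bayesian updating:

Initial prior: P(H) = 0.4500

Update 1:
  P(E) = 0.8429 × 0.4500 + 0.1179 × 0.5500 = 0.37930500 + 0.06484500 = 0.44415000
  P(H|E) = 0.37930500 / 0.44415000 = 0.8540

Update 2:
  P(E) = 0.8429 × 0.8540 + 0.1179 × 0.1460 = 0.71983660 + 0.01721340 = 0.73705000
  P(H|E) = 0.71983660 / 0.73705000 = 0.9766

Final posterior: 0.9766


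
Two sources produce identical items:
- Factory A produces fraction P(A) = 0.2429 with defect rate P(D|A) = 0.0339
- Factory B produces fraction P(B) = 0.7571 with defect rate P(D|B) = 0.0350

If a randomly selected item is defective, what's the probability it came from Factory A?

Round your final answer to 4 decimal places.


Let A = from Factory A, D = defective

Given:
- P(A) = 0.2429, P(B) = 0.7571
- P(D|A) = 0.0339, P(D|B) = 0.0350

Step 1: Find P(D)
P(D) = P(D|A)P(A) + P(D|B)P(B)
     = 0.0339 × 0.2429 + 0.0350 × 0.7571
     = 0.00823431 + 0.02649850
     = 0.03473281

Step 2: Apply Bayes' theorem
P(A|D) = P(D|A)P(A) / P(D)
       = 0.00823431 / 0.03473281
       = 0.2371
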